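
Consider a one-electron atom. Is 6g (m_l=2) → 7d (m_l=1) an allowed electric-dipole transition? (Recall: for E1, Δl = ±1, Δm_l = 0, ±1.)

Initial l = 4, final l = 2, so Δl = -2. E1 requires Δl = ±1: fails.
Δm_l = 1 − (2) = -1. E1 requires Δm_l = 0, ±1: passes.
The transition is electric-dipole forbidden.

forbidden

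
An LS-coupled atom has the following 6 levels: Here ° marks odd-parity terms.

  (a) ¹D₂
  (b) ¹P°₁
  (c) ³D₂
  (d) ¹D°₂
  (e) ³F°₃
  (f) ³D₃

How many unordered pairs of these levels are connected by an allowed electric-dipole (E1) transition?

4

(a)–(b): allowed.
(a)–(c): forbidden (parity, ΔS).
(a)–(d): allowed.
(a)–(e): forbidden (ΔS).
(a)–(f): forbidden (parity, ΔS).
(b)–(c): forbidden (ΔS).
(b)–(d): forbidden (parity).
(b)–(e): forbidden (parity, ΔS, ΔL, ΔJ).
(b)–(f): forbidden (ΔS, ΔJ).
(c)–(d): forbidden (ΔS).
(c)–(e): allowed.
(c)–(f): forbidden (parity).
(d)–(e): forbidden (parity, ΔS).
(d)–(f): forbidden (ΔS).
(e)–(f): allowed.
Allowed pairs: 4 of 15.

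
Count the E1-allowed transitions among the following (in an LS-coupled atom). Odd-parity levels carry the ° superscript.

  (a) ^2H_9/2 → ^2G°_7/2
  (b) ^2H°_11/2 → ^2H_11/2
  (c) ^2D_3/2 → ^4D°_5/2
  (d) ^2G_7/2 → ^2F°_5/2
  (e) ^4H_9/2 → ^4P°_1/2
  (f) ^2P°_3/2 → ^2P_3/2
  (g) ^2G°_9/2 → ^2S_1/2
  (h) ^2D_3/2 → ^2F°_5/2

(a) allowed
(b) allowed
(c) forbidden (ΔS fails)
(d) allowed
(e) forbidden (ΔL, ΔJ fail)
(f) allowed
(g) forbidden (ΔL, ΔJ fail)
(h) allowed
Total allowed: 5 of 8.

5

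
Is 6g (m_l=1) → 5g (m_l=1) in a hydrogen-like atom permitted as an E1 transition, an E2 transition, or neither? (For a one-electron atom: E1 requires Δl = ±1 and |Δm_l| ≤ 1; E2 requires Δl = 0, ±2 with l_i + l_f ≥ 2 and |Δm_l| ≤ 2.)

Δl = 4 − 4 = +0; l_i + l_f = 8.
Δm_l = +0.
E1 (Δl = ±1, |Δm_l| ≤ 1): not satisfied.
E2 (Δl = 0,±2, l_i+l_f ≥ 2, |Δm_l| ≤ 2): satisfied.

E2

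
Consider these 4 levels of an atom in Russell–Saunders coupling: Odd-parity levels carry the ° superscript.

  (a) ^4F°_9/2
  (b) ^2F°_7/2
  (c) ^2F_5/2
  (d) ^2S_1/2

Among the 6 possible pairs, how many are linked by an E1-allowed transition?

(a)–(b): forbidden (parity, ΔS).
(a)–(c): forbidden (ΔS, ΔJ).
(a)–(d): forbidden (ΔS, ΔL, ΔJ).
(b)–(c): allowed.
(b)–(d): forbidden (ΔL, ΔJ).
(c)–(d): forbidden (parity, ΔL, ΔJ).
Allowed pairs: 1 of 6.

1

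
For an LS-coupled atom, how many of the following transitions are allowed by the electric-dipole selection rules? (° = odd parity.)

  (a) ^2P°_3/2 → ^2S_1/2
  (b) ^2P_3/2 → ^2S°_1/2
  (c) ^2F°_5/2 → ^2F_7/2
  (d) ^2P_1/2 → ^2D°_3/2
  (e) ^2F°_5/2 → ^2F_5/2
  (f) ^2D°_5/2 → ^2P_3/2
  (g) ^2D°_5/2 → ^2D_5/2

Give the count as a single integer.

(a) allowed
(b) allowed
(c) allowed
(d) allowed
(e) allowed
(f) allowed
(g) allowed
Total allowed: 7 of 7.

7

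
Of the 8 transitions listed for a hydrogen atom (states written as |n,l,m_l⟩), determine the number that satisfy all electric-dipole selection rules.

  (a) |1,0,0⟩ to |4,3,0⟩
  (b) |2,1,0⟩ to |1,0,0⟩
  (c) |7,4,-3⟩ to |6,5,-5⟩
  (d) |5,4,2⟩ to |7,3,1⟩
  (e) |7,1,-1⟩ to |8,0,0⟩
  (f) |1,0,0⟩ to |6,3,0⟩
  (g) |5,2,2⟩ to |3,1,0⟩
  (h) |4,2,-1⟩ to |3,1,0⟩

(a) forbidden — Δl = +3 (E1 requires Δl = ±1)
(b) allowed
(c) forbidden — Δm_l = -2 (E1 requires Δm_l = 0, ±1)
(d) allowed
(e) allowed
(f) forbidden — Δl = +3 (E1 requires Δl = ±1)
(g) forbidden — Δm_l = -2 (E1 requires Δm_l = 0, ±1)
(h) allowed
Total allowed: 4 of 8.

4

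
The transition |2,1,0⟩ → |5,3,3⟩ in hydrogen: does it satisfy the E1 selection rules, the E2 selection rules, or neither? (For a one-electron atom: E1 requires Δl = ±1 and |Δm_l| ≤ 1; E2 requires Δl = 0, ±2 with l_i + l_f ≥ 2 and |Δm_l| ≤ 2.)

neither

Δl = 3 − 1 = +2; l_i + l_f = 4.
Δm_l = +3.
E1 (Δl = ±1, |Δm_l| ≤ 1): not satisfied.
E2 (Δl = 0,±2, l_i+l_f ≥ 2, |Δm_l| ≤ 2): not satisfied.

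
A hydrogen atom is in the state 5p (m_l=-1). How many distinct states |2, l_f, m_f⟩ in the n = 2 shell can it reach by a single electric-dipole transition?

E1 requires Δl = ±1, so l_f ∈ {0, 2}; with 0 ≤ l_f ≤ n_f−1 = 1, the allowed l_f values are {0}.
For l_f = 0: m_f ∈ {m_i−1, m_i, m_i+1} ∩ [−0, 0] = {0} → 1 state.
Total: 1.

1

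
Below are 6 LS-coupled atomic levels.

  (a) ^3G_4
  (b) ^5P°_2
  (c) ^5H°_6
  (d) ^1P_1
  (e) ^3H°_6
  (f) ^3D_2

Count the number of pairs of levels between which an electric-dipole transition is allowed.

0

(a)–(b): forbidden (ΔS, ΔL, ΔJ).
(a)–(c): forbidden (ΔS, ΔJ).
(a)–(d): forbidden (parity, ΔS, ΔL, ΔJ).
(a)–(e): forbidden (ΔJ).
(a)–(f): forbidden (parity, ΔL, ΔJ).
(b)–(c): forbidden (parity, ΔL, ΔJ).
(b)–(d): forbidden (ΔS).
(b)–(e): forbidden (parity, ΔS, ΔL, ΔJ).
(b)–(f): forbidden (ΔS).
(c)–(d): forbidden (ΔS, ΔL, ΔJ).
(c)–(e): forbidden (parity, ΔS).
(c)–(f): forbidden (ΔS, ΔL, ΔJ).
(d)–(e): forbidden (ΔS, ΔL, ΔJ).
(d)–(f): forbidden (parity, ΔS).
(e)–(f): forbidden (ΔL, ΔJ).
Allowed pairs: 0 of 15.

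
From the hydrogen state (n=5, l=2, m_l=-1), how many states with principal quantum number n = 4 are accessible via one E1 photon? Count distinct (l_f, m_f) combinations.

5

E1 requires Δl = ±1, so l_f ∈ {1, 3}; with 0 ≤ l_f ≤ n_f−1 = 3, the allowed l_f values are {1, 3}.
For l_f = 1: m_f ∈ {m_i−1, m_i, m_i+1} ∩ [−1, 1] = {-1, 0} → 2 states.
For l_f = 3: m_f ∈ {m_i−1, m_i, m_i+1} ∩ [−3, 3] = {-2, -1, 0} → 3 states.
Total: 5.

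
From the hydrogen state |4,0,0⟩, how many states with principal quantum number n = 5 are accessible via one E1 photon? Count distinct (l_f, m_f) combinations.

E1 requires Δl = ±1, so l_f ∈ {-1, 1}; with 0 ≤ l_f ≤ n_f−1 = 4, the allowed l_f values are {1}.
For l_f = 1: m_f ∈ {m_i−1, m_i, m_i+1} ∩ [−1, 1] = {-1, 0, 1} → 3 states.
Total: 3.

3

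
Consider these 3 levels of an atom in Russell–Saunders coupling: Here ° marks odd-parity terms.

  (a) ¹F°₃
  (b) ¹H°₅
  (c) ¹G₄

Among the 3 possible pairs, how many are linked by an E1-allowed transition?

2

(a)–(b): forbidden (parity, ΔL, ΔJ).
(a)–(c): allowed.
(b)–(c): allowed.
Allowed pairs: 2 of 3.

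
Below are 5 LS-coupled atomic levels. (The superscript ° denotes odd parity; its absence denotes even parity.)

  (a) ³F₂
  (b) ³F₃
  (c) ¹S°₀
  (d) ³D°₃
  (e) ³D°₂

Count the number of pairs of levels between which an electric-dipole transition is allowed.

4

(a)–(b): forbidden (parity).
(a)–(c): forbidden (ΔS, ΔL, ΔJ).
(a)–(d): allowed.
(a)–(e): allowed.
(b)–(c): forbidden (ΔS, ΔL, ΔJ).
(b)–(d): allowed.
(b)–(e): allowed.
(c)–(d): forbidden (parity, ΔS, ΔL, ΔJ).
(c)–(e): forbidden (parity, ΔS, ΔL, ΔJ).
(d)–(e): forbidden (parity).
Allowed pairs: 4 of 10.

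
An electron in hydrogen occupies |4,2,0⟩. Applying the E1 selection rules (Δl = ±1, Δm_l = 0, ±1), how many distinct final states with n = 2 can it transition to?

3

E1 requires Δl = ±1, so l_f ∈ {1, 3}; with 0 ≤ l_f ≤ n_f−1 = 1, the allowed l_f values are {1}.
For l_f = 1: m_f ∈ {m_i−1, m_i, m_i+1} ∩ [−1, 1] = {-1, 0, 1} → 3 states.
Total: 3.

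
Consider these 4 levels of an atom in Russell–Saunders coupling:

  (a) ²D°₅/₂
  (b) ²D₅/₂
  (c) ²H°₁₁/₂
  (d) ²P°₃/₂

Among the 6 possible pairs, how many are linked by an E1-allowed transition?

(a)–(b): allowed.
(a)–(c): forbidden (parity, ΔL, ΔJ).
(a)–(d): forbidden (parity).
(b)–(c): forbidden (ΔL, ΔJ).
(b)–(d): allowed.
(c)–(d): forbidden (parity, ΔL, ΔJ).
Allowed pairs: 2 of 6.

2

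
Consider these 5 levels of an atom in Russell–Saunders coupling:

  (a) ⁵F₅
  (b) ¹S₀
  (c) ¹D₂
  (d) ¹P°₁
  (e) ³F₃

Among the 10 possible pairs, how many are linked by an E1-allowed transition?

(a)–(b): forbidden (parity, ΔS, ΔL, ΔJ).
(a)–(c): forbidden (parity, ΔS, ΔJ).
(a)–(d): forbidden (ΔS, ΔL, ΔJ).
(a)–(e): forbidden (parity, ΔS, ΔJ).
(b)–(c): forbidden (parity, ΔL, ΔJ).
(b)–(d): allowed.
(b)–(e): forbidden (parity, ΔS, ΔL, ΔJ).
(c)–(d): allowed.
(c)–(e): forbidden (parity, ΔS).
(d)–(e): forbidden (ΔS, ΔL, ΔJ).
Allowed pairs: 2 of 10.

2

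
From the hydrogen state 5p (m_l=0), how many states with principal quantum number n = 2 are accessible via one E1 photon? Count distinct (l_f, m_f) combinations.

E1 requires Δl = ±1, so l_f ∈ {0, 2}; with 0 ≤ l_f ≤ n_f−1 = 1, the allowed l_f values are {0}.
For l_f = 0: m_f ∈ {m_i−1, m_i, m_i+1} ∩ [−0, 0] = {0} → 1 state.
Total: 1.

1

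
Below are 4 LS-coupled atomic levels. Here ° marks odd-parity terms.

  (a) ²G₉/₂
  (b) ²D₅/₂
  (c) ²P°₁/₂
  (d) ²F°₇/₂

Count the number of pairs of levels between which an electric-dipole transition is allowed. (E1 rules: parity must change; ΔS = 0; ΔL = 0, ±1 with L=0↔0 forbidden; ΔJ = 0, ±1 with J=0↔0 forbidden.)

2

(a)–(b): forbidden (parity, ΔL, ΔJ).
(a)–(c): forbidden (ΔL, ΔJ).
(a)–(d): allowed.
(b)–(c): forbidden (ΔJ).
(b)–(d): allowed.
(c)–(d): forbidden (parity, ΔL, ΔJ).
Allowed pairs: 2 of 6.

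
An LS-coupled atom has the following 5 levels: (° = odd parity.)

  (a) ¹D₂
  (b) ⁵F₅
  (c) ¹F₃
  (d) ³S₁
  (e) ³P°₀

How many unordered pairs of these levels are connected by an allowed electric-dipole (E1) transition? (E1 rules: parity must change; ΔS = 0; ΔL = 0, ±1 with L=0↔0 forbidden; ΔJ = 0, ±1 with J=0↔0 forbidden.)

1

(a)–(b): forbidden (parity, ΔS, ΔJ).
(a)–(c): forbidden (parity).
(a)–(d): forbidden (parity, ΔS, ΔL).
(a)–(e): forbidden (ΔS, ΔJ).
(b)–(c): forbidden (parity, ΔS, ΔJ).
(b)–(d): forbidden (parity, ΔS, ΔL, ΔJ).
(b)–(e): forbidden (ΔS, ΔL, ΔJ).
(c)–(d): forbidden (parity, ΔS, ΔL, ΔJ).
(c)–(e): forbidden (ΔS, ΔL, ΔJ).
(d)–(e): allowed.
Allowed pairs: 1 of 10.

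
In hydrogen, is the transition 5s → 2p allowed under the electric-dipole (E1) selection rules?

allowed

Initial l = 0, final l = 1, so Δl = +1. E1 requires Δl = ±1: ✓.
All E1 selection rules are satisfied.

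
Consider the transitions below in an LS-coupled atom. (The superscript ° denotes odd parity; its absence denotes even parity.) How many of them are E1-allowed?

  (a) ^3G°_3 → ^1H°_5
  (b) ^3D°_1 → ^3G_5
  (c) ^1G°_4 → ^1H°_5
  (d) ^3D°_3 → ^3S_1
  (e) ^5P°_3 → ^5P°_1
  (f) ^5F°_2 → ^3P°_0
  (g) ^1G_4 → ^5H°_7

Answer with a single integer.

(a) forbidden (parity, ΔS, ΔJ fail)
(b) forbidden (ΔL, ΔJ fail)
(c) forbidden (parity fails)
(d) forbidden (ΔL, ΔJ fail)
(e) forbidden (parity, ΔJ fail)
(f) forbidden (parity, ΔS, ΔL, ΔJ fail)
(g) forbidden (ΔS, ΔJ fail)
Total allowed: 0 of 7.

0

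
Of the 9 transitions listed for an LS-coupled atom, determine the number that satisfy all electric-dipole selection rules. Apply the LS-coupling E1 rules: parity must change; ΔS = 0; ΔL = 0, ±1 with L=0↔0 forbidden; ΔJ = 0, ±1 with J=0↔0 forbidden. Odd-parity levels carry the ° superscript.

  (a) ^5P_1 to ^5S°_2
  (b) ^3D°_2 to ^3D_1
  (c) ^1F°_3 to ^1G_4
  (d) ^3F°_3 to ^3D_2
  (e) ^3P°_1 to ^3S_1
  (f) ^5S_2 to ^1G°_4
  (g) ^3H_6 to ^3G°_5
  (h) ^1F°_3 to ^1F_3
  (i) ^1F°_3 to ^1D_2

8

(a) allowed
(b) allowed
(c) allowed
(d) allowed
(e) allowed
(f) forbidden (ΔS, ΔL, ΔJ fail)
(g) allowed
(h) allowed
(i) allowed
Total allowed: 8 of 9.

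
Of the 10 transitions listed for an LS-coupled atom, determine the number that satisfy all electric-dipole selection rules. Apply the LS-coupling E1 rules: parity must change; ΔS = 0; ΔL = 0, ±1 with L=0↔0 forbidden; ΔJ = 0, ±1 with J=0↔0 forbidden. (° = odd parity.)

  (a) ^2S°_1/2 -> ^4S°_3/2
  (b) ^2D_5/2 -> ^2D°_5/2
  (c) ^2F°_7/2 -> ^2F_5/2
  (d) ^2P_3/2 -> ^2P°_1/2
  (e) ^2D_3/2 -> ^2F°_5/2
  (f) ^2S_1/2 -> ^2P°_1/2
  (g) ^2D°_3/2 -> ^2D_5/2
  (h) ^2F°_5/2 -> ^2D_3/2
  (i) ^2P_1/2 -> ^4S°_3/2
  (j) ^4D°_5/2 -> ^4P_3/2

8

(a) forbidden (parity, ΔS, ΔL fail)
(b) allowed
(c) allowed
(d) allowed
(e) allowed
(f) allowed
(g) allowed
(h) allowed
(i) forbidden (ΔS fails)
(j) allowed
Total allowed: 8 of 10.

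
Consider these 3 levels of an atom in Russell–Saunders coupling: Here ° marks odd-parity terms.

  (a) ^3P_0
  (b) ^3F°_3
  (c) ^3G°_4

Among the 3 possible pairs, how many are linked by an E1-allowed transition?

(a)–(b): forbidden (ΔL, ΔJ).
(a)–(c): forbidden (ΔL, ΔJ).
(b)–(c): forbidden (parity).
Allowed pairs: 0 of 3.

0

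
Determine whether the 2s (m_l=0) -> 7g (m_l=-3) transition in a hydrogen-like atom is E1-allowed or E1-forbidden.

forbidden

l: 0 → 4 (Δl = +4). Δl = ±1 fails.
Δm_l = -3 − (0) = -3. E1 requires Δm_l = 0, ±1: fails.
The transition is electric-dipole forbidden.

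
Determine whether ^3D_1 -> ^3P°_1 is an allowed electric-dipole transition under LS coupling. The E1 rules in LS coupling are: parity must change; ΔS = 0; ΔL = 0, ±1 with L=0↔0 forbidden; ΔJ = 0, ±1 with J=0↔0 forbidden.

allowed

Initial level: S=1, L=2, J=1, parity even. Final level: S=1, L=1, J=1, parity odd.
Parity must change: even → odd — ✓.
ΔS = 0: S: 1 → 1 — ✓.
ΔL = 0, ±1 (not L=0↔0): L: 2 → 1, ΔL = -1 — ✓.
ΔJ = 0, ±1 (not J=0↔0): J: 1 → 1, ΔJ = +0 — ✓.
All four E1 rules are satisfied.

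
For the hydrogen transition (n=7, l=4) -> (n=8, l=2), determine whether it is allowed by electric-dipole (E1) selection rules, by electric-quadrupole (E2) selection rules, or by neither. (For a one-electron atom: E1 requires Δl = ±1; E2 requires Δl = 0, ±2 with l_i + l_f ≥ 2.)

E2

Δl = 2 − 4 = -2; l_i + l_f = 6.
E1 (Δl = ±1): not satisfied.
E2 (Δl = 0,±2, l_i+l_f ≥ 2): satisfied.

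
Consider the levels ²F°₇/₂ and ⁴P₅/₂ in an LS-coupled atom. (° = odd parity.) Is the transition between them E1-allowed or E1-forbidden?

Initial level: S=1/2, L=3, J=7/2, parity odd. Final level: S=3/2, L=1, J=5/2, parity even.
Parity must change: odd → even — passes.
ΔS = 0: S: 1/2 → 3/2 — fails.
ΔL = 0, ±1 (not L=0↔0): L: 3 → 1, ΔL = -2 — fails.
ΔJ = 0, ±1 (not J=0↔0): J: 7/2 → 5/2, ΔJ = -1 — passes.
Rule(s) violated: ΔS, ΔL.

forbidden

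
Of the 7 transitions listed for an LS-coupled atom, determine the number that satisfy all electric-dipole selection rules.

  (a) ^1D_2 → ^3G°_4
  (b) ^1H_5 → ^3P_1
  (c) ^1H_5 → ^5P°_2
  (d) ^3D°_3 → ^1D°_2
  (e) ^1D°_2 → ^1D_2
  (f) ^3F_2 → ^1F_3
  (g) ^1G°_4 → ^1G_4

(a) forbidden (ΔS, ΔL, ΔJ fail)
(b) forbidden (parity, ΔS, ΔL, ΔJ fail)
(c) forbidden (ΔS, ΔL, ΔJ fail)
(d) forbidden (parity, ΔS fail)
(e) allowed
(f) forbidden (parity, ΔS fail)
(g) allowed
Total allowed: 2 of 7.

2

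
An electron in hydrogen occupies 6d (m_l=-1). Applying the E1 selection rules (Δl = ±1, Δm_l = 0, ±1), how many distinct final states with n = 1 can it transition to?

0

E1 requires l_f ∈ {1, 3}, but neither lies in [0, 0], so no final state is reachable.
Total: 0.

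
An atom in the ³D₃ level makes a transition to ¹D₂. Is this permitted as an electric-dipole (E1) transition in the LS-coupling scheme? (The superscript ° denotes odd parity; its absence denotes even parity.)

forbidden

Initial level: S=1, L=2, J=3, parity even. Final level: S=0, L=2, J=2, parity even.
Parity must change: even → even — violated.
ΔS = 0: S: 1 → 0 — violated.
ΔL = 0, ±1 (not L=0↔0): L: 2 → 2, ΔL = +0 — satisfied.
ΔJ = 0, ±1 (not J=0↔0): J: 3 → 2, ΔJ = -1 — satisfied.
Rule(s) violated: parity, ΔS.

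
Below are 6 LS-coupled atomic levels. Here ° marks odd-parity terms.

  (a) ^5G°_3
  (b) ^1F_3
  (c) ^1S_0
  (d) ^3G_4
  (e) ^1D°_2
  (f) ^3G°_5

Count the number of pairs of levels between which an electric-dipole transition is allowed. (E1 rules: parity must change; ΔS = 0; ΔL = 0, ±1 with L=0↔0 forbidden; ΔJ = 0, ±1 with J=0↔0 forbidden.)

2

(a)–(b): forbidden (ΔS).
(a)–(c): forbidden (ΔS, ΔL, ΔJ).
(a)–(d): forbidden (ΔS).
(a)–(e): forbidden (parity, ΔS, ΔL).
(a)–(f): forbidden (parity, ΔS, ΔJ).
(b)–(c): forbidden (parity, ΔL, ΔJ).
(b)–(d): forbidden (parity, ΔS).
(b)–(e): allowed.
(b)–(f): forbidden (ΔS, ΔJ).
(c)–(d): forbidden (parity, ΔS, ΔL, ΔJ).
(c)–(e): forbidden (ΔL, ΔJ).
(c)–(f): forbidden (ΔS, ΔL, ΔJ).
(d)–(e): forbidden (ΔS, ΔL, ΔJ).
(d)–(f): allowed.
(e)–(f): forbidden (parity, ΔS, ΔL, ΔJ).
Allowed pairs: 2 of 15.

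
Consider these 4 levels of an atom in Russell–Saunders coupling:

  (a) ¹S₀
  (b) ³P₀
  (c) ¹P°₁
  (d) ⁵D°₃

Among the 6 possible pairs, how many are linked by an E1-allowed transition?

(a)–(b): forbidden (parity, ΔS, ΔJ).
(a)–(c): allowed.
(a)–(d): forbidden (ΔS, ΔL, ΔJ).
(b)–(c): forbidden (ΔS).
(b)–(d): forbidden (ΔS, ΔJ).
(c)–(d): forbidden (parity, ΔS, ΔJ).
Allowed pairs: 1 of 6.

1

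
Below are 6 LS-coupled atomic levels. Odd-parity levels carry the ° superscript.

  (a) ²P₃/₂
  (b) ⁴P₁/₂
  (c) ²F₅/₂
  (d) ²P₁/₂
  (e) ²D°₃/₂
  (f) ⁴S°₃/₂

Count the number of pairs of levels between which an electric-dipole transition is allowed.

(a)–(b): forbidden (parity, ΔS).
(a)–(c): forbidden (parity, ΔL).
(a)–(d): forbidden (parity).
(a)–(e): allowed.
(a)–(f): forbidden (ΔS).
(b)–(c): forbidden (parity, ΔS, ΔL, ΔJ).
(b)–(d): forbidden (parity, ΔS).
(b)–(e): forbidden (ΔS).
(b)–(f): allowed.
(c)–(d): forbidden (parity, ΔL, ΔJ).
(c)–(e): allowed.
(c)–(f): forbidden (ΔS, ΔL).
(d)–(e): allowed.
(d)–(f): forbidden (ΔS).
(e)–(f): forbidden (parity, ΔS, ΔL).
Allowed pairs: 4 of 15.

4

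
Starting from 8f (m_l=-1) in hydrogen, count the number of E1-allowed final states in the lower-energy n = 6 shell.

E1 requires Δl = ±1, so l_f ∈ {2, 4}; with 0 ≤ l_f ≤ n_f−1 = 5, the allowed l_f values are {2, 4}.
For l_f = 2: m_f ∈ {m_i−1, m_i, m_i+1} ∩ [−2, 2] = {-2, -1, 0} → 3 states.
For l_f = 4: m_f ∈ {m_i−1, m_i, m_i+1} ∩ [−4, 4] = {-2, -1, 0} → 3 states.
Total: 6.

6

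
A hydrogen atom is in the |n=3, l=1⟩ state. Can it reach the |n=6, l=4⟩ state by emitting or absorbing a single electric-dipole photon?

Initial l = 1, final l = 4, so Δl = +3. E1 requires Δl = ±1: fails.
The transition is electric-dipole forbidden.

forbidden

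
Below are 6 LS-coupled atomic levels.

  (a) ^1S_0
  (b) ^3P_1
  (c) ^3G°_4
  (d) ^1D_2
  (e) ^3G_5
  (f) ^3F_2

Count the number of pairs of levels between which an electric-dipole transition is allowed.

(a)–(b): forbidden (parity, ΔS).
(a)–(c): forbidden (ΔS, ΔL, ΔJ).
(a)–(d): forbidden (parity, ΔL, ΔJ).
(a)–(e): forbidden (parity, ΔS, ΔL, ΔJ).
(a)–(f): forbidden (parity, ΔS, ΔL, ΔJ).
(b)–(c): forbidden (ΔL, ΔJ).
(b)–(d): forbidden (parity, ΔS).
(b)–(e): forbidden (parity, ΔL, ΔJ).
(b)–(f): forbidden (parity, ΔL).
(c)–(d): forbidden (ΔS, ΔL, ΔJ).
(c)–(e): allowed.
(c)–(f): forbidden (ΔJ).
(d)–(e): forbidden (parity, ΔS, ΔL, ΔJ).
(d)–(f): forbidden (parity, ΔS).
(e)–(f): forbidden (parity, ΔJ).
Allowed pairs: 1 of 15.

1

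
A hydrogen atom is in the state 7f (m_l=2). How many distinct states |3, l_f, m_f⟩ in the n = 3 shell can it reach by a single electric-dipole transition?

2

E1 requires Δl = ±1, so l_f ∈ {2, 4}; with 0 ≤ l_f ≤ n_f−1 = 2, the allowed l_f values are {2}.
For l_f = 2: m_f ∈ {m_i−1, m_i, m_i+1} ∩ [−2, 2] = {1, 2} → 2 states.
Total: 2.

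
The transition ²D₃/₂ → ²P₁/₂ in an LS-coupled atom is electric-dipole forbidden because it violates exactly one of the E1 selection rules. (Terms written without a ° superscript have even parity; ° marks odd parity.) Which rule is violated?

parity

Initial level: S=1/2, L=2, J=3/2, parity even. Final level: S=1/2, L=1, J=1/2, parity even.
ΔS = 0: S: 1/2 → 1/2 — ✓.
ΔJ = 0, ±1 (not J=0↔0): J: 3/2 → 1/2, ΔJ = -1 — ✓.
ΔL = 0, ±1 (not L=0↔0): L: 2 → 1, ΔL = -1 — ✓.
Parity must change: even → even — ✗.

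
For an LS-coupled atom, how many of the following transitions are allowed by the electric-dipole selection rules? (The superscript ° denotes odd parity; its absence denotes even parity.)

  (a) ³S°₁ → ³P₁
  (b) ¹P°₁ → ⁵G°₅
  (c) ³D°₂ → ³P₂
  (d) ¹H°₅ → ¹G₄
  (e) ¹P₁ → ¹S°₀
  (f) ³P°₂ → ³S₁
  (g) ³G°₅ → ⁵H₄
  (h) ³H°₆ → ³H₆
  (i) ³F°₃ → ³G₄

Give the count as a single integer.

(a) allowed
(b) forbidden (parity, ΔS, ΔL, ΔJ fail)
(c) allowed
(d) allowed
(e) allowed
(f) allowed
(g) forbidden (ΔS fails)
(h) allowed
(i) allowed
Total allowed: 7 of 9.

7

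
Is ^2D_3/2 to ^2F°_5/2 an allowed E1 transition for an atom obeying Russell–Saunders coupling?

Initial level: S=1/2, L=2, J=3/2, parity even. Final level: S=1/2, L=3, J=5/2, parity odd.
Parity must change: even → odd — passes.
ΔS = 0: S: 1/2 → 1/2 — passes.
ΔL = 0, ±1 (not L=0↔0): L: 2 → 3, ΔL = +1 — passes.
ΔJ = 0, ±1 (not J=0↔0): J: 3/2 → 5/2, ΔJ = +1 — passes.
All four E1 rules are satisfied.

allowed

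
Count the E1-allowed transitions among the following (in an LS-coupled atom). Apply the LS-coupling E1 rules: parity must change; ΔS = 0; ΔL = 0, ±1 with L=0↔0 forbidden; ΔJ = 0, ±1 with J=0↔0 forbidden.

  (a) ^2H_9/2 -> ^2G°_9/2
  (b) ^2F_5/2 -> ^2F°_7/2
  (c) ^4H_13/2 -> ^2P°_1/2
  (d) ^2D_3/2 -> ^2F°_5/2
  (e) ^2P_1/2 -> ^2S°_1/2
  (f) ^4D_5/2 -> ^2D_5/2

(a) allowed
(b) allowed
(c) forbidden (ΔS, ΔL, ΔJ fail)
(d) allowed
(e) allowed
(f) forbidden (parity, ΔS fail)
Total allowed: 4 of 6.

4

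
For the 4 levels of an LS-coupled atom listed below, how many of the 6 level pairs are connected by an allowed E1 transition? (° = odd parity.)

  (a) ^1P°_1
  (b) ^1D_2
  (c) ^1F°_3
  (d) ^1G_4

(a)–(b): allowed.
(a)–(c): forbidden (parity, ΔL, ΔJ).
(a)–(d): forbidden (ΔL, ΔJ).
(b)–(c): allowed.
(b)–(d): forbidden (parity, ΔL, ΔJ).
(c)–(d): allowed.
Allowed pairs: 3 of 6.

3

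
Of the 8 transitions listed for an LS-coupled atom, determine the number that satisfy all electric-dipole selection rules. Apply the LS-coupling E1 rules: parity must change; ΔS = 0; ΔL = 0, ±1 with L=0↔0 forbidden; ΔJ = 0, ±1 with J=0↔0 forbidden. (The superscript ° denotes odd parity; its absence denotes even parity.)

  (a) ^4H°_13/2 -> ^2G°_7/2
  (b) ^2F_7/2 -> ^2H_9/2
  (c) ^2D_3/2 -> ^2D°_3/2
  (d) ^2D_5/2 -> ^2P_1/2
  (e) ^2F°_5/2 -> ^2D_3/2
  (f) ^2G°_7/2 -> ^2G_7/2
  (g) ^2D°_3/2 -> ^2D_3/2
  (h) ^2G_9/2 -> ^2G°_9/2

(a) forbidden (parity, ΔS, ΔJ fail)
(b) forbidden (parity, ΔL fail)
(c) allowed
(d) forbidden (parity, ΔJ fail)
(e) allowed
(f) allowed
(g) allowed
(h) allowed
Total allowed: 5 of 8.

5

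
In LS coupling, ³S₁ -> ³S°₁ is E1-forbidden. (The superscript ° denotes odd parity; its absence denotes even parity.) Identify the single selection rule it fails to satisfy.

the L=0 ↔ L=0 exclusion

ΔS = 0: S: 1 → 1 — ok.
ΔL = 0, ±1 (not L=0↔0): L: 0 → 0, ΔL = +0 — fails.
Parity must change: even → odd — ok.
ΔJ = 0, ±1 (not J=0↔0): J: 1 → 1, ΔJ = +0 — ok.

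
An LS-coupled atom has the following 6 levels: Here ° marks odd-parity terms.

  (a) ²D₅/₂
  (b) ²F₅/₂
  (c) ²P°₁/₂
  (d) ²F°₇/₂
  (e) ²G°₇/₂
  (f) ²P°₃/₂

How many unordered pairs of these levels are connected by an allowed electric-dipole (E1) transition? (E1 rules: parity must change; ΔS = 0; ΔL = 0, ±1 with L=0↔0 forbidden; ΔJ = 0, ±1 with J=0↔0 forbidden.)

4

(a)–(b): forbidden (parity).
(a)–(c): forbidden (ΔJ).
(a)–(d): allowed.
(a)–(e): forbidden (ΔL).
(a)–(f): allowed.
(b)–(c): forbidden (ΔL, ΔJ).
(b)–(d): allowed.
(b)–(e): allowed.
(b)–(f): forbidden (ΔL).
(c)–(d): forbidden (parity, ΔL, ΔJ).
(c)–(e): forbidden (parity, ΔL, ΔJ).
(c)–(f): forbidden (parity).
(d)–(e): forbidden (parity).
(d)–(f): forbidden (parity, ΔL, ΔJ).
(e)–(f): forbidden (parity, ΔL, ΔJ).
Allowed pairs: 4 of 15.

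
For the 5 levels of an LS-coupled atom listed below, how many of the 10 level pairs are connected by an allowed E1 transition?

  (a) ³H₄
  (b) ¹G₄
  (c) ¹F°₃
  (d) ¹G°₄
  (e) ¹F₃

4

(a)–(b): forbidden (parity, ΔS).
(a)–(c): forbidden (ΔS, ΔL).
(a)–(d): forbidden (ΔS).
(a)–(e): forbidden (parity, ΔS, ΔL).
(b)–(c): allowed.
(b)–(d): allowed.
(b)–(e): forbidden (parity).
(c)–(d): forbidden (parity).
(c)–(e): allowed.
(d)–(e): allowed.
Allowed pairs: 4 of 10.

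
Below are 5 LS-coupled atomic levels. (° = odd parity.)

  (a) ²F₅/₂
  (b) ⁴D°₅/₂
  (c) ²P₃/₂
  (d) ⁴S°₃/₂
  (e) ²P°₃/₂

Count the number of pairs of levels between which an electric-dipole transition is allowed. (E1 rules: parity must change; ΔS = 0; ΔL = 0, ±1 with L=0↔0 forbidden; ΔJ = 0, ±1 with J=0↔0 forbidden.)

(a)–(b): forbidden (ΔS).
(a)–(c): forbidden (parity, ΔL).
(a)–(d): forbidden (ΔS, ΔL).
(a)–(e): forbidden (ΔL).
(b)–(c): forbidden (ΔS).
(b)–(d): forbidden (parity, ΔL).
(b)–(e): forbidden (parity, ΔS).
(c)–(d): forbidden (ΔS).
(c)–(e): allowed.
(d)–(e): forbidden (parity, ΔS).
Allowed pairs: 1 of 10.

1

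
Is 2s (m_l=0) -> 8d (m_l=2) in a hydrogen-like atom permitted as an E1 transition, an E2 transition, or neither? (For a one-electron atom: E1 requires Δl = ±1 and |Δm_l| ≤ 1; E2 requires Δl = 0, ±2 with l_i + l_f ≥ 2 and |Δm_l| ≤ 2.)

E2

Δl = 2 − 0 = +2; l_i + l_f = 2.
Δm_l = +2.
E1 (Δl = ±1, |Δm_l| ≤ 1): not satisfied.
E2 (Δl = 0,±2, l_i+l_f ≥ 2, |Δm_l| ≤ 2): satisfied.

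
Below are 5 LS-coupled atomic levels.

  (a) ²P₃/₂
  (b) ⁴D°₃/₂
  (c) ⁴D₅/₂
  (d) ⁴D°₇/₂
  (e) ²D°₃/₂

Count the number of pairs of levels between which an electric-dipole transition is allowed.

3

(a)–(b): forbidden (ΔS).
(a)–(c): forbidden (parity, ΔS).
(a)–(d): forbidden (ΔS, ΔJ).
(a)–(e): allowed.
(b)–(c): allowed.
(b)–(d): forbidden (parity, ΔJ).
(b)–(e): forbidden (parity, ΔS).
(c)–(d): allowed.
(c)–(e): forbidden (ΔS).
(d)–(e): forbidden (parity, ΔS, ΔJ).
Allowed pairs: 3 of 10.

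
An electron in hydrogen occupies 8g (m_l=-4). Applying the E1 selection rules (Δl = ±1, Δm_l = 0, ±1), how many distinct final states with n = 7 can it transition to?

4

E1 requires Δl = ±1, so l_f ∈ {3, 5}; with 0 ≤ l_f ≤ n_f−1 = 6, the allowed l_f values are {3, 5}.
For l_f = 3: m_f ∈ {m_i−1, m_i, m_i+1} ∩ [−3, 3] = {-3} → 1 state.
For l_f = 5: m_f ∈ {m_i−1, m_i, m_i+1} ∩ [−5, 5] = {-5, -4, -3} → 3 states.
Total: 4.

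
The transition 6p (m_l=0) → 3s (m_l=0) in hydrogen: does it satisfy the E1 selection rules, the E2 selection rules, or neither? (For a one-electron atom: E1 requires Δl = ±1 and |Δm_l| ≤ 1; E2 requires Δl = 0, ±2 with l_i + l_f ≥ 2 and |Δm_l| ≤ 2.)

E1

Δl = 0 − 1 = -1; l_i + l_f = 1.
Δm_l = +0.
E1 (Δl = ±1, |Δm_l| ≤ 1): satisfied.
E2 (Δl = 0,±2, l_i+l_f ≥ 2, |Δm_l| ≤ 2): not satisfied.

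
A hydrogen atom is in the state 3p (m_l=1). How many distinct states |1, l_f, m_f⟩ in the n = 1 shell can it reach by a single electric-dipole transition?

E1 requires Δl = ±1, so l_f ∈ {0, 2}; with 0 ≤ l_f ≤ n_f−1 = 0, the allowed l_f values are {0}.
For l_f = 0: m_f ∈ {m_i−1, m_i, m_i+1} ∩ [−0, 0] = {0} → 1 state.
Total: 1.

1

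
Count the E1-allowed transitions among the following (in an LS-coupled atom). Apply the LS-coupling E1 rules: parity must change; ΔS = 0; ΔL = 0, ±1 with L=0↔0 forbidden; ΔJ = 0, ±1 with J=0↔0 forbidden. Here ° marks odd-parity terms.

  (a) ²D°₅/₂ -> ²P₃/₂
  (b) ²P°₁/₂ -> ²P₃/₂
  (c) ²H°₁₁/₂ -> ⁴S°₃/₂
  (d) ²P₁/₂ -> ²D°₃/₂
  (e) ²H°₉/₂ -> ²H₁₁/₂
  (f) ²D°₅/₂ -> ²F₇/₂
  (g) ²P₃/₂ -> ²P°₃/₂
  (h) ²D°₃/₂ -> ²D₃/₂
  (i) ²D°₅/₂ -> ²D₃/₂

(a) allowed
(b) allowed
(c) forbidden (parity, ΔS, ΔL, ΔJ fail)
(d) allowed
(e) allowed
(f) allowed
(g) allowed
(h) allowed
(i) allowed
Total allowed: 8 of 9.

8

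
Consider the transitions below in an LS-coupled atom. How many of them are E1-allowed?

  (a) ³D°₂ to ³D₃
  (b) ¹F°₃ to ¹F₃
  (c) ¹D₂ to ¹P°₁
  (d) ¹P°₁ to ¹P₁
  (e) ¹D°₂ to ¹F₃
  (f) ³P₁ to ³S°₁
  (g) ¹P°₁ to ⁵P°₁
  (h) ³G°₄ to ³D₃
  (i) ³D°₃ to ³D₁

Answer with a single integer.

6

(a) allowed
(b) allowed
(c) allowed
(d) allowed
(e) allowed
(f) allowed
(g) forbidden (parity, ΔS fail)
(h) forbidden (ΔL fails)
(i) forbidden (ΔJ fails)
Total allowed: 6 of 9.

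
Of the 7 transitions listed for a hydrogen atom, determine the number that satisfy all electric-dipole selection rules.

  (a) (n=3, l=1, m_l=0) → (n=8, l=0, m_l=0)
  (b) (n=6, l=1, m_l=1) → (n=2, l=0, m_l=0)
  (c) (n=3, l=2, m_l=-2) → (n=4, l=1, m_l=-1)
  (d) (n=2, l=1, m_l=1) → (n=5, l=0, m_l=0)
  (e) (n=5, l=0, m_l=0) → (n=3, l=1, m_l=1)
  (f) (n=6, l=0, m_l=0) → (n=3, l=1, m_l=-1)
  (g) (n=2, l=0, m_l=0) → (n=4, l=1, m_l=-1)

7

(a) allowed
(b) allowed
(c) allowed
(d) allowed
(e) allowed
(f) allowed
(g) allowed
Total allowed: 7 of 7.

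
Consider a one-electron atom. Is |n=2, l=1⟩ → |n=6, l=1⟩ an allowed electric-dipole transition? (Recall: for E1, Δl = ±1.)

forbidden

l: 1 → 1 (Δl = +0). Δl = ±1 ✗.
The transition is electric-dipole forbidden.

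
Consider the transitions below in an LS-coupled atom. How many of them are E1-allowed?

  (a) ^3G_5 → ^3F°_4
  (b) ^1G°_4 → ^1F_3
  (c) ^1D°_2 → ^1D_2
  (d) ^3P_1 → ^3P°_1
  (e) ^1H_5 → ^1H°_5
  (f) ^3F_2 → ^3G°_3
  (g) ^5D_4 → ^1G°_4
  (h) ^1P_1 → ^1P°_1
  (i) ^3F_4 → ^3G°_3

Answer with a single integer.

(a) allowed
(b) allowed
(c) allowed
(d) allowed
(e) allowed
(f) allowed
(g) forbidden (ΔS, ΔL fail)
(h) allowed
(i) allowed
Total allowed: 8 of 9.

8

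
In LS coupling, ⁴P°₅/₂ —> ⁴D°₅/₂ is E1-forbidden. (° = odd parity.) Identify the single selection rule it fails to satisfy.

Reading off the term symbols: S 3/2→3/2, L 1→2, J 5/2→5/2, parity odd→odd.
ΔL = 0, ±1 (not L=0↔0): L: 1 → 2, ΔL = +1 — ✓.
ΔJ = 0, ±1 (not J=0↔0): J: 5/2 → 5/2, ΔJ = +0 — ✓.
Parity must change: odd → odd — ✗.
ΔS = 0: S: 3/2 → 3/2 — ✓.

parity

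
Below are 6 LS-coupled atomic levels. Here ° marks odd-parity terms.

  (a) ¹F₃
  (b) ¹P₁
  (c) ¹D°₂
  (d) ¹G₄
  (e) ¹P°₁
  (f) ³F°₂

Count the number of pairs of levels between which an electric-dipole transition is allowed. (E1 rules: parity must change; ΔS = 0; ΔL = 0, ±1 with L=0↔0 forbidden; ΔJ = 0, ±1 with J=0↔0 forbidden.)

(a)–(b): forbidden (parity, ΔL, ΔJ).
(a)–(c): allowed.
(a)–(d): forbidden (parity).
(a)–(e): forbidden (ΔL, ΔJ).
(a)–(f): forbidden (ΔS).
(b)–(c): allowed.
(b)–(d): forbidden (parity, ΔL, ΔJ).
(b)–(e): allowed.
(b)–(f): forbidden (ΔS, ΔL).
(c)–(d): forbidden (ΔL, ΔJ).
(c)–(e): forbidden (parity).
(c)–(f): forbidden (parity, ΔS).
(d)–(e): forbidden (ΔL, ΔJ).
(d)–(f): forbidden (ΔS, ΔJ).
(e)–(f): forbidden (parity, ΔS, ΔL).
Allowed pairs: 3 of 15.

3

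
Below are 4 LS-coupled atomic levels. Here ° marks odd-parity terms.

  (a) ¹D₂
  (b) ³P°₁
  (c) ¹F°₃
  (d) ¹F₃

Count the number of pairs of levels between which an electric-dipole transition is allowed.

2

(a)–(b): forbidden (ΔS).
(a)–(c): allowed.
(a)–(d): forbidden (parity).
(b)–(c): forbidden (parity, ΔS, ΔL, ΔJ).
(b)–(d): forbidden (ΔS, ΔL, ΔJ).
(c)–(d): allowed.
Allowed pairs: 2 of 6.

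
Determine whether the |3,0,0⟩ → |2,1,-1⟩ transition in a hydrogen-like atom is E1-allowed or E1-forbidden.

Δl = 1 − 0 = +1; the E1 rule Δl = ±1 is passes.
m_l: 0 → -1 (Δm_l = -1). |Δm_l| ≤ 1 passes.
All E1 selection rules are satisfied.

allowed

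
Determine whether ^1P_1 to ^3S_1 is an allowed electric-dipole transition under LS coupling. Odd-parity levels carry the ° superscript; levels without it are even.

Initial level: S=0, L=1, J=1, parity even. Final level: S=1, L=0, J=1, parity even.
Parity must change: even → even — violated.
ΔS = 0: S: 0 → 1 — violated.
ΔL = 0, ±1 (not L=0↔0): L: 1 → 0, ΔL = -1 — satisfied.
ΔJ = 0, ±1 (not J=0↔0): J: 1 → 1, ΔJ = +0 — satisfied.
Rule(s) violated: parity, ΔS.

forbidden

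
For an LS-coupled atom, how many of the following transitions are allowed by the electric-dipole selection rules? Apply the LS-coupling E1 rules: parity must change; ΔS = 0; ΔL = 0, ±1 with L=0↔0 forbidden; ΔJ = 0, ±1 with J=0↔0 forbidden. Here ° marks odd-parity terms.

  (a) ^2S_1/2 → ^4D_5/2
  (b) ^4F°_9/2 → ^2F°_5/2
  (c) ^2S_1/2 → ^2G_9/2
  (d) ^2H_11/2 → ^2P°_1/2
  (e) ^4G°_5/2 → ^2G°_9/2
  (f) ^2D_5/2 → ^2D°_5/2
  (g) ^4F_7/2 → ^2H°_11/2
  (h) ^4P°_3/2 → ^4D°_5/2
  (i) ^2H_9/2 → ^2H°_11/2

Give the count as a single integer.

(a) forbidden (parity, ΔS, ΔL, ΔJ fail)
(b) forbidden (parity, ΔS, ΔJ fail)
(c) forbidden (parity, ΔL, ΔJ fail)
(d) forbidden (ΔL, ΔJ fail)
(e) forbidden (parity, ΔS, ΔJ fail)
(f) allowed
(g) forbidden (ΔS, ΔL, ΔJ fail)
(h) forbidden (parity fails)
(i) allowed
Total allowed: 2 of 9.

2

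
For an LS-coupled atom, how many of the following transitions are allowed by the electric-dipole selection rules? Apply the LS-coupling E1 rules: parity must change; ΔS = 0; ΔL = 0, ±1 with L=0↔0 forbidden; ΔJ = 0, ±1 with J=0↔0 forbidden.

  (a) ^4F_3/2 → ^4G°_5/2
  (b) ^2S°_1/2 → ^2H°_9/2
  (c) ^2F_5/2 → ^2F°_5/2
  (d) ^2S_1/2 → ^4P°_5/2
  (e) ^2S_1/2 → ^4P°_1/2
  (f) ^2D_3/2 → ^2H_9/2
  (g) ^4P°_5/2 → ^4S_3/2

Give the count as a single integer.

(a) allowed
(b) forbidden (parity, ΔL, ΔJ fail)
(c) allowed
(d) forbidden (ΔS, ΔJ fail)
(e) forbidden (ΔS fails)
(f) forbidden (parity, ΔL, ΔJ fail)
(g) allowed
Total allowed: 3 of 7.

3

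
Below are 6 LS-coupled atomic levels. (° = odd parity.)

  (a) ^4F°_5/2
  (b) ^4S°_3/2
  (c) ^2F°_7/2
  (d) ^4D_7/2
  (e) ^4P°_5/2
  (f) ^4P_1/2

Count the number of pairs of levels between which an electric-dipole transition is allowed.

(a)–(b): forbidden (parity, ΔL).
(a)–(c): forbidden (parity, ΔS).
(a)–(d): allowed.
(a)–(e): forbidden (parity, ΔL).
(a)–(f): forbidden (ΔL, ΔJ).
(b)–(c): forbidden (parity, ΔS, ΔL, ΔJ).
(b)–(d): forbidden (ΔL, ΔJ).
(b)–(e): forbidden (parity).
(b)–(f): allowed.
(c)–(d): forbidden (ΔS).
(c)–(e): forbidden (parity, ΔS, ΔL).
(c)–(f): forbidden (ΔS, ΔL, ΔJ).
(d)–(e): allowed.
(d)–(f): forbidden (parity, ΔJ).
(e)–(f): forbidden (ΔJ).
Allowed pairs: 3 of 15.

3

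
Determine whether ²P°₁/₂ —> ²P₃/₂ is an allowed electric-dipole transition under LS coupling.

Parity must change: odd → even — ok.
ΔS = 0: S: 1/2 → 1/2 — ok.
ΔL = 0, ±1 (not L=0↔0): L: 1 → 1, ΔL = +0 — ok.
ΔJ = 0, ±1 (not J=0↔0): J: 1/2 → 3/2, ΔJ = +1 — ok.
All four E1 rules are satisfied.

allowed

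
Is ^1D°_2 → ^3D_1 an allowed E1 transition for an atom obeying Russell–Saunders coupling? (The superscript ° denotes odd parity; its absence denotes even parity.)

forbidden

Parity must change: odd → even — ✓.
ΔS = 0: S: 0 → 1 — ✗.
ΔL = 0, ±1 (not L=0↔0): L: 2 → 2, ΔL = +0 — ✓.
ΔJ = 0, ±1 (not J=0↔0): J: 2 → 1, ΔJ = -1 — ✓.
Rule(s) violated: ΔS.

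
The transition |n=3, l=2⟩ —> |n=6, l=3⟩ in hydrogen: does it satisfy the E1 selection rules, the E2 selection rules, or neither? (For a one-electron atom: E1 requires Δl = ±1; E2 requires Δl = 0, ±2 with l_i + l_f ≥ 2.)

E1

Δl = 3 − 2 = +1; l_i + l_f = 5.
E1 (Δl = ±1): satisfied.
E2 (Δl = 0,±2, l_i+l_f ≥ 2): not satisfied.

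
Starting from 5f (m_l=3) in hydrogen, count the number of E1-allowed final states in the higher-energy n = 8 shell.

E1 requires Δl = ±1, so l_f ∈ {2, 4}; with 0 ≤ l_f ≤ n_f−1 = 7, the allowed l_f values are {2, 4}.
For l_f = 2: m_f ∈ {m_i−1, m_i, m_i+1} ∩ [−2, 2] = {2} → 1 state.
For l_f = 4: m_f ∈ {m_i−1, m_i, m_i+1} ∩ [−4, 4] = {2, 3, 4} → 3 states.
Total: 4.

4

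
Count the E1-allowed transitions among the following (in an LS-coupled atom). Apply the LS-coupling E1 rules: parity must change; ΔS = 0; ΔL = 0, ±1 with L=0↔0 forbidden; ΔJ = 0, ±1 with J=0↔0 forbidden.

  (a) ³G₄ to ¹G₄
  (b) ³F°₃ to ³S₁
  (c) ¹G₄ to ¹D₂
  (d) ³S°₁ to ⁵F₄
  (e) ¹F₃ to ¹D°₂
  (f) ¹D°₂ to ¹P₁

2

(a) forbidden (parity, ΔS fail)
(b) forbidden (ΔL, ΔJ fail)
(c) forbidden (parity, ΔL, ΔJ fail)
(d) forbidden (ΔS, ΔL, ΔJ fail)
(e) allowed
(f) allowed
Total allowed: 2 of 6.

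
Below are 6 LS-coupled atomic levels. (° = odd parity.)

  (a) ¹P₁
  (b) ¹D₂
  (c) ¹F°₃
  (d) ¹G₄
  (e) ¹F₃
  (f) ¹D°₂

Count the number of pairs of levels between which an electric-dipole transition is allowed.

(a)–(b): forbidden (parity).
(a)–(c): forbidden (ΔL, ΔJ).
(a)–(d): forbidden (parity, ΔL, ΔJ).
(a)–(e): forbidden (parity, ΔL, ΔJ).
(a)–(f): allowed.
(b)–(c): allowed.
(b)–(d): forbidden (parity, ΔL, ΔJ).
(b)–(e): forbidden (parity).
(b)–(f): allowed.
(c)–(d): allowed.
(c)–(e): allowed.
(c)–(f): forbidden (parity).
(d)–(e): forbidden (parity).
(d)–(f): forbidden (ΔL, ΔJ).
(e)–(f): allowed.
Allowed pairs: 6 of 15.

6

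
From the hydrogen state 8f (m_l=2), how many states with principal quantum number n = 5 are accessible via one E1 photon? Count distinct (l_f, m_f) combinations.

5

E1 requires Δl = ±1, so l_f ∈ {2, 4}; with 0 ≤ l_f ≤ n_f−1 = 4, the allowed l_f values are {2, 4}.
For l_f = 2: m_f ∈ {m_i−1, m_i, m_i+1} ∩ [−2, 2] = {1, 2} → 2 states.
For l_f = 4: m_f ∈ {m_i−1, m_i, m_i+1} ∩ [−4, 4] = {1, 2, 3} → 3 states.
Total: 5.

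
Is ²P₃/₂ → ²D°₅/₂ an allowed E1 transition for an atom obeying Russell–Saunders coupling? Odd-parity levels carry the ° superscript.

allowed

Initial level: S=1/2, L=1, J=3/2, parity even. Final level: S=1/2, L=2, J=5/2, parity odd.
Parity must change: even → odd — ok.
ΔS = 0: S: 1/2 → 1/2 — ok.
ΔL = 0, ±1 (not L=0↔0): L: 1 → 2, ΔL = +1 — ok.
ΔJ = 0, ±1 (not J=0↔0): J: 3/2 → 5/2, ΔJ = +1 — ok.
All four E1 rules are satisfied.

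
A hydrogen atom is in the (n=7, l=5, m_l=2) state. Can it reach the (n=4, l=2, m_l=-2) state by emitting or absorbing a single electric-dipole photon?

forbidden

Initial l = 5, final l = 2, so Δl = -3. E1 requires Δl = ±1: ✗.
Δm_l = -2 − (2) = -4. E1 requires Δm_l = 0, ±1: ✗.
The transition is electric-dipole forbidden.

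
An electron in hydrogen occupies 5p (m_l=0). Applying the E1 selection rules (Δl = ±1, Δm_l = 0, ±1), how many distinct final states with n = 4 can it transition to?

E1 requires Δl = ±1, so l_f ∈ {0, 2}; with 0 ≤ l_f ≤ n_f−1 = 3, the allowed l_f values are {0, 2}.
For l_f = 0: m_f ∈ {m_i−1, m_i, m_i+1} ∩ [−0, 0] = {0} → 1 state.
For l_f = 2: m_f ∈ {m_i−1, m_i, m_i+1} ∩ [−2, 2] = {-1, 0, 1} → 3 states.
Total: 4.

4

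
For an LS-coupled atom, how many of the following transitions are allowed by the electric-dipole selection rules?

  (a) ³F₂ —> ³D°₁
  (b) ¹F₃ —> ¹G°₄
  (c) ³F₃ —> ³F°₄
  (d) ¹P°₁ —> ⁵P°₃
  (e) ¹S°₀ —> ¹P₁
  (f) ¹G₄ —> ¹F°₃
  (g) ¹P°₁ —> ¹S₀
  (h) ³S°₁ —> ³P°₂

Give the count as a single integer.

6

(a) allowed
(b) allowed
(c) allowed
(d) forbidden (parity, ΔS, ΔJ fail)
(e) allowed
(f) allowed
(g) allowed
(h) forbidden (parity fails)
Total allowed: 6 of 8.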